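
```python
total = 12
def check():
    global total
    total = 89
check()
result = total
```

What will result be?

Step 1: total = 12 globally.
Step 2: check() declares global total and sets it to 89.
Step 3: After check(), global total = 89. result = 89

The answer is 89.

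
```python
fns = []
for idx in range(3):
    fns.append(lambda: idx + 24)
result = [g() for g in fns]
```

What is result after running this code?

Step 1: All lambdas capture idx by reference. After the loop, idx = 2.
Step 2: Each call returns 2 + 24 = 26.
Step 3: result = [26, 26, 26]

The answer is [26, 26, 26].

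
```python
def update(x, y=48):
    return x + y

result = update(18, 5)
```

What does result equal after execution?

Step 1: update(18, 5) overrides default y with 5.
Step 2: Returns 18 + 5 = 23.
Step 3: result = 23

The answer is 23.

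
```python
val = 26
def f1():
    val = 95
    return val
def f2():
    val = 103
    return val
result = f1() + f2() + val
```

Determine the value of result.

Step 1: Each function shadows global val with its own local.
Step 2: f1() returns 95, f2() returns 103.
Step 3: Global val = 26 is unchanged. result = 95 + 103 + 26 = 224

The answer is 224.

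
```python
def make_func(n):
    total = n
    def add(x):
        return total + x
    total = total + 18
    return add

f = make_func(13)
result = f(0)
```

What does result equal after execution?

Step 1: make_func(13) sets total = 13, then total = 13 + 18 = 31.
Step 2: Closures capture by reference, so add sees total = 31.
Step 3: f(0) returns 31 + 0 = 31

The answer is 31.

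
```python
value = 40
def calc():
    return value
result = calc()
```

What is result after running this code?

Step 1: value = 40 is defined in the global scope.
Step 2: calc() looks up value. No local value exists, so Python checks the global scope via LEGB rule and finds value = 40.
Step 3: result = 40

The answer is 40.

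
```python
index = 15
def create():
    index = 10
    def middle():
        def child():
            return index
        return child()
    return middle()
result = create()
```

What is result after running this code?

Step 1: create() defines index = 10. middle() and child() have no local index.
Step 2: child() checks local (none), enclosing middle() (none), enclosing create() and finds index = 10.
Step 3: result = 10

The answer is 10.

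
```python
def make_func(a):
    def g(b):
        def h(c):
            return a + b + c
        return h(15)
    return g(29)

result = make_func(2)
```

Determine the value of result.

Step 1: a = 2, b = 29, c = 15 across three nested scopes.
Step 2: h() accesses all three via LEGB rule.
Step 3: result = 2 + 29 + 15 = 46

The answer is 46.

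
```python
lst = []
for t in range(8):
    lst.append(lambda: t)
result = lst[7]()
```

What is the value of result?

Step 1: The loop creates 8 lambdas, all referencing the same variable t.
Step 2: After the loop, t = 7 (final value).
Step 3: lst[7]() looks up t at call time and finds 7. This is the late binding gotcha. result = 7

The answer is 7.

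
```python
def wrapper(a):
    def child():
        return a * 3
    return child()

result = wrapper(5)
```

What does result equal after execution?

Step 1: wrapper(5) binds parameter a = 5.
Step 2: child() accesses a = 5 from enclosing scope.
Step 3: result = 5 * 3 = 15

The answer is 15.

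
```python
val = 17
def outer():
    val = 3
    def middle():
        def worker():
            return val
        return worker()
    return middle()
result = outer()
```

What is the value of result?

Step 1: outer() defines val = 3. middle() and worker() have no local val.
Step 2: worker() checks local (none), enclosing middle() (none), enclosing outer() and finds val = 3.
Step 3: result = 3

The answer is 3.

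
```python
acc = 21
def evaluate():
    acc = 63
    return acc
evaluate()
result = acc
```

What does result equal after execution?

Step 1: Global acc = 21.
Step 2: evaluate() creates local acc = 63 (shadow, not modification).
Step 3: After evaluate() returns, global acc is unchanged. result = 21

The answer is 21.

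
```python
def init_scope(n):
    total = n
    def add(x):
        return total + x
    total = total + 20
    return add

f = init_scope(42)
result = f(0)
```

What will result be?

Step 1: init_scope(42) sets total = 42, then total = 42 + 20 = 62.
Step 2: Closures capture by reference, so add sees total = 62.
Step 3: f(0) returns 62 + 0 = 62

The answer is 62.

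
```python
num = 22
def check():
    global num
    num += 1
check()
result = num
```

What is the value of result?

Step 1: num = 22 globally.
Step 2: check() modifies global num: num += 1 = 23.
Step 3: result = 23

The answer is 23.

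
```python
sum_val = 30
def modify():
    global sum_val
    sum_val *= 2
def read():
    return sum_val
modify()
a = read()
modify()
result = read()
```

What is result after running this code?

Step 1: sum_val = 30.
Step 2: First modify(): sum_val = 30 * 2 = 60.
Step 3: Second modify(): sum_val = 60 * 2 = 120.
Step 4: read() returns 120

The answer is 120.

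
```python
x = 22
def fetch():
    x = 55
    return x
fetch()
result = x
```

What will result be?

Step 1: x = 22 globally.
Step 2: fetch() creates a LOCAL x = 55 (no global keyword!).
Step 3: The global x is unchanged. result = 22

The answer is 22.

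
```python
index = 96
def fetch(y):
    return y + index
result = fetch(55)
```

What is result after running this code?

Step 1: index = 96 is defined globally.
Step 2: fetch(55) uses parameter y = 55 and looks up index from global scope = 96.
Step 3: result = 55 + 96 = 151

The answer is 151.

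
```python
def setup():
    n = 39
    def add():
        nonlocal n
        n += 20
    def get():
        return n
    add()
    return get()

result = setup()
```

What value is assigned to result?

Step 1: n = 39. add() modifies it via nonlocal, get() reads it.
Step 2: add() makes n = 39 + 20 = 59.
Step 3: get() returns 59. result = 59

The answer is 59.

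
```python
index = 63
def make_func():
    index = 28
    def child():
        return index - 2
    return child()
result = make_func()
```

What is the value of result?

Step 1: make_func() shadows global index with index = 28.
Step 2: child() finds index = 28 in enclosing scope, computes 28 - 2 = 26.
Step 3: result = 26

The answer is 26.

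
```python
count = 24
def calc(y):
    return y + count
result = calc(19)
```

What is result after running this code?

Step 1: count = 24 is defined globally.
Step 2: calc(19) uses parameter y = 19 and looks up count from global scope = 24.
Step 3: result = 19 + 24 = 43

The answer is 43.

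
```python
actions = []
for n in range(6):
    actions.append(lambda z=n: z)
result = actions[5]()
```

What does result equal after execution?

Step 1: Default argument z=n captures n's value at each iteration.
Step 2: actions[5] captured z = 5 when n was 5.
Step 3: result = 5

The answer is 5.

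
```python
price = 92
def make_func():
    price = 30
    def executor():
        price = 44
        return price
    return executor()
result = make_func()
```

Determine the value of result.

Step 1: Three scopes define price: global (92), make_func (30), executor (44).
Step 2: executor() has its own local price = 44, which shadows both enclosing and global.
Step 3: result = 44 (local wins in LEGB)

The answer is 44.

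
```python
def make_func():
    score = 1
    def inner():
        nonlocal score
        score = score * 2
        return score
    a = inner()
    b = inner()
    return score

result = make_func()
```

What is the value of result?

Step 1: score starts at 1.
Step 2: First inner(): score = 1 * 2 = 2.
Step 3: Second inner(): score = 2 * 2 = 4.
Step 4: result = 4

The answer is 4.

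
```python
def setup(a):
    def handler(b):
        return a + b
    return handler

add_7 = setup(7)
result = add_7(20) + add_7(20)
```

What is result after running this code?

Step 1: add_7 captures a = 7.
Step 2: add_7(20) = 7 + 20 = 27, called twice.
Step 3: result = 27 + 27 = 54

The answer is 54.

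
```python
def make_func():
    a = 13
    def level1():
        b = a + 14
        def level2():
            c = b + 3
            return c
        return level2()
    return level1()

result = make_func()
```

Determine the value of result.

Step 1: a = 13. b = a + 14 = 27.
Step 2: c = b + 3 = 27 + 3 = 30.
Step 3: result = 30

The answer is 30.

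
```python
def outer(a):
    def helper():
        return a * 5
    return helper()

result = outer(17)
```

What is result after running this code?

Step 1: outer(17) binds parameter a = 17.
Step 2: helper() accesses a = 17 from enclosing scope.
Step 3: result = 17 * 5 = 85

The answer is 85.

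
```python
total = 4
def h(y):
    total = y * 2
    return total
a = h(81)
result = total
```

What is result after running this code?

Step 1: Global total = 4.
Step 2: h(81) creates local total = 81 * 2 = 162.
Step 3: Global total unchanged because no global keyword. result = 4

The answer is 4.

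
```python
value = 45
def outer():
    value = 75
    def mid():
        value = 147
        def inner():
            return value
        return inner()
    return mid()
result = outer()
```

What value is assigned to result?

Step 1: Three levels of shadowing: global 45, outer 75, mid 147.
Step 2: inner() finds value = 147 in enclosing mid() scope.
Step 3: result = 147

The answer is 147.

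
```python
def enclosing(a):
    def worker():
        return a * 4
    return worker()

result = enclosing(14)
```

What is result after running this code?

Step 1: enclosing(14) binds parameter a = 14.
Step 2: worker() accesses a = 14 from enclosing scope.
Step 3: result = 14 * 4 = 56

The answer is 56.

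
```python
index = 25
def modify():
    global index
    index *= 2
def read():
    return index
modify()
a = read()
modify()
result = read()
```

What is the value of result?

Step 1: index = 25.
Step 2: First modify(): index = 25 * 2 = 50.
Step 3: Second modify(): index = 50 * 2 = 100.
Step 4: read() returns 100

The answer is 100.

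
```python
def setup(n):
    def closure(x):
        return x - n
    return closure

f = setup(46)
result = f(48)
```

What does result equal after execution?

Step 1: setup(46) creates a closure capturing n = 46.
Step 2: f(48) computes 48 - 46 = 2.
Step 3: result = 2

The answer is 2.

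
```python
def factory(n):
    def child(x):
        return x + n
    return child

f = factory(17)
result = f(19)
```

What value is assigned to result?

Step 1: factory(17) creates a closure that captures n = 17.
Step 2: f(19) calls the closure with x = 19, returning 19 + 17 = 36.
Step 3: result = 36

The answer is 36.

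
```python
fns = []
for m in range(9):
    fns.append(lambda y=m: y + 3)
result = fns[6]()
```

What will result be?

Step 1: Default argument y=m captures m's value at definition time.
Step 2: fns[6] was defined when m = 6, so y defaults to 6.
Step 3: result = 6 + 3 = 9 (default arg fixes the late binding issue)

The answer is 9.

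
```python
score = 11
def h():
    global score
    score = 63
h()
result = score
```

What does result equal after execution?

Step 1: score = 11 globally.
Step 2: h() declares global score and sets it to 63.
Step 3: After h(), global score = 63. result = 63

The answer is 63.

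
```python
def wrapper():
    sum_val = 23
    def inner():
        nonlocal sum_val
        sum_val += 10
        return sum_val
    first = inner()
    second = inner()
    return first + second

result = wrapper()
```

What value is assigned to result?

Step 1: sum_val starts at 23.
Step 2: First call: sum_val = 23 + 10 = 33, returns 33.
Step 3: Second call: sum_val = 33 + 10 = 43, returns 43.
Step 4: result = 33 + 43 = 76

The answer is 76.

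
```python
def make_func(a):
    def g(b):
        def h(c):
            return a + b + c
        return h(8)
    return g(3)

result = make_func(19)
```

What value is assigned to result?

Step 1: a = 19, b = 3, c = 8 across three nested scopes.
Step 2: h() accesses all three via LEGB rule.
Step 3: result = 19 + 3 + 8 = 30

The answer is 30.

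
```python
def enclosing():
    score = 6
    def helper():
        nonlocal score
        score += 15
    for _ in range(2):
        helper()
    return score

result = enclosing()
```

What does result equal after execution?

Step 1: score = 6.
Step 2: helper() is called 2 times in a loop, each adding 15 via nonlocal.
Step 3: score = 6 + 15 * 2 = 36

The answer is 36.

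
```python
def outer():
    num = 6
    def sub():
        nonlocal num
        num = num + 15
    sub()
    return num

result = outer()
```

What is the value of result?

Step 1: outer() sets num = 6.
Step 2: sub() uses nonlocal to modify num in outer's scope: num = 6 + 15 = 21.
Step 3: outer() returns the modified num = 21

The answer is 21.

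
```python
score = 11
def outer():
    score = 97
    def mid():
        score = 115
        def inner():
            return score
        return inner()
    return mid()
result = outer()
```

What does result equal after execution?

Step 1: Three levels of shadowing: global 11, outer 97, mid 115.
Step 2: inner() finds score = 115 in enclosing mid() scope.
Step 3: result = 115

The answer is 115.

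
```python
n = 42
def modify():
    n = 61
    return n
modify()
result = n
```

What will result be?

Step 1: n = 42 globally.
Step 2: modify() creates a LOCAL n = 61 (no global keyword!).
Step 3: The global n is unchanged. result = 42

The answer is 42.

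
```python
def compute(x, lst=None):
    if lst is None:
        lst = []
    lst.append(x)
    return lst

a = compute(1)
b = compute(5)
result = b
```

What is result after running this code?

Step 1: None default with guard creates a NEW list each call.
Step 2: a = [1] (fresh list). b = [5] (another fresh list).
Step 3: result = [5] (this is the fix for mutable default)

The answer is [5].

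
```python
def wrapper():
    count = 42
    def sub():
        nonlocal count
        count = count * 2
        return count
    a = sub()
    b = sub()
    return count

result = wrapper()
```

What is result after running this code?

Step 1: count starts at 42.
Step 2: First sub(): count = 42 * 2 = 84.
Step 3: Second sub(): count = 84 * 2 = 168.
Step 4: result = 168

The answer is 168.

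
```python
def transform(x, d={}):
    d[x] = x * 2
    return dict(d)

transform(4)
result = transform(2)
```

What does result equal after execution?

Step 1: Mutable default dict is shared across calls.
Step 2: First call adds 4: 8. Second call adds 2: 4.
Step 3: result = {4: 8, 2: 4}

The answer is {4: 8, 2: 4}.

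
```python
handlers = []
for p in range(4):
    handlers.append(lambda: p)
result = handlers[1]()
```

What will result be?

Step 1: The loop creates 4 lambdas, all referencing the same variable p.
Step 2: After the loop, p = 3 (final value).
Step 3: handlers[1]() looks up p at call time and finds 3. This is the late binding gotcha. result = 3

The answer is 3.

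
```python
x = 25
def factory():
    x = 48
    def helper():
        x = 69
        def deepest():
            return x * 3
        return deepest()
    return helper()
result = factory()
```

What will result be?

Step 1: deepest() looks up x through LEGB: not local, finds x = 69 in enclosing helper().
Step 2: Returns 69 * 3 = 207.
Step 3: result = 207

The answer is 207.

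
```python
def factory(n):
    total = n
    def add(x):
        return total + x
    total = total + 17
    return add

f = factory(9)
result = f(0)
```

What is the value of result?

Step 1: factory(9) sets total = 9, then total = 9 + 17 = 26.
Step 2: Closures capture by reference, so add sees total = 26.
Step 3: f(0) returns 26 + 0 = 26

The answer is 26.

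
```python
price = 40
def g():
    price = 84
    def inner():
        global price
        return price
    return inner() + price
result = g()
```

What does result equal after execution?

Step 1: Global price = 40. g() shadows with local price = 84.
Step 2: inner() uses global keyword, so inner() returns global price = 40.
Step 3: g() returns 40 + 84 = 124

The answer is 124.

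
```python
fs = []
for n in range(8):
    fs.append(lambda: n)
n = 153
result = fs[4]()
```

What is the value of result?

Step 1: Lambdas capture the variable n by reference, not by value.
Step 2: After the loop, n is reassigned to 153.
Step 3: fs[4]() looks up the current n = 153. result = 153

The answer is 153.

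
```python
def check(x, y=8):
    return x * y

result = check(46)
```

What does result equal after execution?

Step 1: check(46) uses default y = 8.
Step 2: Returns 46 * 8 = 368.
Step 3: result = 368

The answer is 368.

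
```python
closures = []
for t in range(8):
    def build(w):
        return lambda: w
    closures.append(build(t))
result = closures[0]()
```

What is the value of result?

Step 1: build(t) creates a new scope capturing w = t at call time.
Step 2: closures[0] = build(0), so its lambda captures w = 0.
Step 3: result = 0 (closure factory fixes late binding)

The answer is 0.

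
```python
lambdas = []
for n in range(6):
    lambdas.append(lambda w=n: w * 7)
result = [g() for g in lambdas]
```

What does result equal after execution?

Step 1: Default arg w=n captures n at each iteration.
Step 2: lambdas[k] has w defaulting to k, returns k * 7.
Step 3: result = [0, 7, 14, 21, 28, 35]

The answer is [0, 7, 14, 21, 28, 35].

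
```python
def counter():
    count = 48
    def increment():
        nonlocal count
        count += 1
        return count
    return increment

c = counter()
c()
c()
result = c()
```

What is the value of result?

Step 1: counter() creates closure with count = 48.
Step 2: Each c() call increments count via nonlocal. After 3 calls: 48 + 3 = 51.
Step 3: result = 51

The answer is 51.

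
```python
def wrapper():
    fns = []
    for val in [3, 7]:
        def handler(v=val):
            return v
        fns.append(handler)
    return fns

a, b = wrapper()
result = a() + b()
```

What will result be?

Step 1: Default argument v=val captures val at each iteration.
Step 2: a() returns 3 (captured at first iteration), b() returns 7 (captured at second).
Step 3: result = 3 + 7 = 10

The answer is 10.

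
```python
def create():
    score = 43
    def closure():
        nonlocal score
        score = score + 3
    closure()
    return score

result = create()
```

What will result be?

Step 1: create() sets score = 43.
Step 2: closure() uses nonlocal to modify score in create's scope: score = 43 + 3 = 46.
Step 3: create() returns the modified score = 46

The answer is 46.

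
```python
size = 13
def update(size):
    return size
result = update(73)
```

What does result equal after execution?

Step 1: Global size = 13.
Step 2: update(73) takes parameter size = 73, which shadows the global.
Step 3: result = 73

The answer is 73.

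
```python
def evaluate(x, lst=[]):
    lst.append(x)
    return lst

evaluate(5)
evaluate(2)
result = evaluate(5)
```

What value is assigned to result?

Step 1: Mutable default argument gotcha! The list [] is created once.
Step 2: Each call appends to the SAME list: [5], [5, 2], [5, 2, 5].
Step 3: result = [5, 2, 5]

The answer is [5, 2, 5].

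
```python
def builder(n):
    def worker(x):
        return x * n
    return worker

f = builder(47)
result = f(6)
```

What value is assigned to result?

Step 1: builder(47) creates a closure capturing n = 47.
Step 2: f(6) computes 6 * 47 = 282.
Step 3: result = 282

The answer is 282.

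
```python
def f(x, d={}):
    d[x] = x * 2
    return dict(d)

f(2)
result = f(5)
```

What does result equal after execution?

Step 1: Mutable default dict is shared across calls.
Step 2: First call adds 2: 4. Second call adds 5: 10.
Step 3: result = {2: 4, 5: 10}

The answer is {2: 4, 5: 10}.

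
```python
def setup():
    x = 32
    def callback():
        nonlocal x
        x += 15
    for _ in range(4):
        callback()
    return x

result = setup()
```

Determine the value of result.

Step 1: x = 32.
Step 2: callback() is called 4 times in a loop, each adding 15 via nonlocal.
Step 3: x = 32 + 15 * 4 = 92

The answer is 92.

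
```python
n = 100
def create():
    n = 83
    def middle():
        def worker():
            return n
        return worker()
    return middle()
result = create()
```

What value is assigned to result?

Step 1: create() defines n = 83. middle() and worker() have no local n.
Step 2: worker() checks local (none), enclosing middle() (none), enclosing create() and finds n = 83.
Step 3: result = 83

The answer is 83.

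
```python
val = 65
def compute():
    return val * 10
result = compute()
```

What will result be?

Step 1: val = 65 is defined globally.
Step 2: compute() looks up val from global scope = 65, then computes 65 * 10 = 650.
Step 3: result = 650

The answer is 650.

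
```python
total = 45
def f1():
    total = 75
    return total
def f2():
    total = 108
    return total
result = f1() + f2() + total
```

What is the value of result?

Step 1: Each function shadows global total with its own local.
Step 2: f1() returns 75, f2() returns 108.
Step 3: Global total = 45 is unchanged. result = 75 + 108 + 45 = 228

The answer is 228.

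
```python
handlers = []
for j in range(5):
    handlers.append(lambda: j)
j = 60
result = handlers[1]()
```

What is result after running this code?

Step 1: Lambdas capture the variable j by reference, not by value.
Step 2: After the loop, j is reassigned to 60.
Step 3: handlers[1]() looks up the current j = 60. result = 60

The answer is 60.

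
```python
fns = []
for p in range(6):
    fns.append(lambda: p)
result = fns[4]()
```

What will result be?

Step 1: The loop creates 6 lambdas, all referencing the same variable p.
Step 2: After the loop, p = 5 (final value).
Step 3: fns[4]() looks up p at call time and finds 5. This is the late binding gotcha. result = 5

The answer is 5.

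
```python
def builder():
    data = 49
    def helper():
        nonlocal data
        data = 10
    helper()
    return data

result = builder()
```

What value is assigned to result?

Step 1: builder() sets data = 49.
Step 2: helper() uses nonlocal to reassign data = 10.
Step 3: result = 10

The answer is 10.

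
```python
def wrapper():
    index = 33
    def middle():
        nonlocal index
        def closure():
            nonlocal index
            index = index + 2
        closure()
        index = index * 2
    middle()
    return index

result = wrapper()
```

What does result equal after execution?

Step 1: index = 33.
Step 2: closure() adds 2: index = 33 + 2 = 35.
Step 3: middle() doubles: index = 35 * 2 = 70.
Step 4: result = 70

The answer is 70.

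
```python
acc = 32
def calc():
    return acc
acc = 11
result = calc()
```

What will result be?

Step 1: acc is first set to 32, then reassigned to 11.
Step 2: calc() is called after the reassignment, so it looks up the current global acc = 11.
Step 3: result = 11

The answer is 11.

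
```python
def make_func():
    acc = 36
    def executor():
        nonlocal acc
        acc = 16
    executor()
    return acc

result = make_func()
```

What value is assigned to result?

Step 1: make_func() sets acc = 36.
Step 2: executor() uses nonlocal to reassign acc = 16.
Step 3: result = 16

The answer is 16.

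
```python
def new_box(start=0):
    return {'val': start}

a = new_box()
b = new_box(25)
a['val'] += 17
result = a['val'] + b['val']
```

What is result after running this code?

Step 1: new_box() returns a new dict each call (immutable default 0).
Step 2: a = {'val': 0}, b = {'val': 25}.
Step 3: a['val'] += 17 = 17. result = 17 + 25 = 42

The answer is 42.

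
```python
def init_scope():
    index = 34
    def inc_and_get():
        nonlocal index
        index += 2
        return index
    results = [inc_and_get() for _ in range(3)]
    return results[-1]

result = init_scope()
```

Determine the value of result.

Step 1: index = 34.
Step 2: Three calls to inc_and_get(), each adding 2.
Step 3: Last value = 34 + 2 * 3 = 40

The answer is 40.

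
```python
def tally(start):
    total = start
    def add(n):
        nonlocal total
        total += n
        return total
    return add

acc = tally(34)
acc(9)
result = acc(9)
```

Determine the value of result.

Step 1: tally(34) creates closure with total = 34.
Step 2: First acc(9): total = 34 + 9 = 43.
Step 3: Second acc(9): total = 43 + 9 = 52. result = 52

The answer is 52.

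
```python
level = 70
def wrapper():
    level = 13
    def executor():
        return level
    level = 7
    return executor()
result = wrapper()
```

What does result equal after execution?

Step 1: wrapper() sets level = 13, then later level = 7.
Step 2: executor() is called after level is reassigned to 7. Closures capture variables by reference, not by value.
Step 3: result = 7

The answer is 7.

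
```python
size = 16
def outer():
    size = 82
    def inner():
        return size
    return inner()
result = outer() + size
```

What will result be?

Step 1: Global size = 16. outer() shadows with size = 82.
Step 2: inner() returns enclosing size = 82. outer() = 82.
Step 3: result = 82 + global size (16) = 98

The answer is 98.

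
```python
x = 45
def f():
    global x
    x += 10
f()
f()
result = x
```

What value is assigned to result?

Step 1: x = 45.
Step 2: First f(): x = 45 + 10 = 55.
Step 3: Second f(): x = 55 + 10 = 65. result = 65

The answer is 65.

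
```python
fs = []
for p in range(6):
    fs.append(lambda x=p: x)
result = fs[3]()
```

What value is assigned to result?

Step 1: Default argument x=p captures p's value at each iteration.
Step 2: fs[3] captured x = 3 when p was 3.
Step 3: result = 3

The answer is 3.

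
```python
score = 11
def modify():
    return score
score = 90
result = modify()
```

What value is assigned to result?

Step 1: score is first set to 11, then reassigned to 90.
Step 2: modify() is called after the reassignment, so it looks up the current global score = 90.
Step 3: result = 90

The answer is 90.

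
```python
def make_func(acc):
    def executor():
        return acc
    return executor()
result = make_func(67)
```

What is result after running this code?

Step 1: make_func(67) binds parameter acc = 67.
Step 2: executor() looks up acc in enclosing scope and finds the parameter acc = 67.
Step 3: result = 67

The answer is 67.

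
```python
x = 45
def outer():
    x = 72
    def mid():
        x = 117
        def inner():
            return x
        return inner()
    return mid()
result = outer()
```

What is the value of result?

Step 1: Three levels of shadowing: global 45, outer 72, mid 117.
Step 2: inner() finds x = 117 in enclosing mid() scope.
Step 3: result = 117

The answer is 117.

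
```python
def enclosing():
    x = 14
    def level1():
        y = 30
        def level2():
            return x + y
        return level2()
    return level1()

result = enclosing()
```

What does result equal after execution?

Step 1: x = 14 in enclosing. y = 30 in level1.
Step 2: level2() reads x = 14 and y = 30 from enclosing scopes.
Step 3: result = 14 + 30 = 44

The answer is 44.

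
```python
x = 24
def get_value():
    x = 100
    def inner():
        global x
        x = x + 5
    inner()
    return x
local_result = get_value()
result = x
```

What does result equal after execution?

Step 1: Global x = 24. get_value() creates local x = 100.
Step 2: inner() declares global x and adds 5: global x = 24 + 5 = 29.
Step 3: get_value() returns its local x = 100 (unaffected by inner).
Step 4: result = global x = 29

The answer is 29.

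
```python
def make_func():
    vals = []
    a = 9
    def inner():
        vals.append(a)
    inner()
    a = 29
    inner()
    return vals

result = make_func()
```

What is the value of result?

Step 1: a = 9. inner() appends current a to vals.
Step 2: First inner(): appends 9. Then a = 29.
Step 3: Second inner(): appends 29 (closure sees updated a). result = [9, 29]

The answer is [9, 29].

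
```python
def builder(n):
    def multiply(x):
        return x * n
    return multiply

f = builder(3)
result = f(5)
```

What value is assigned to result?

Step 1: builder(3) returns multiply closure with n = 3.
Step 2: f(5) computes 5 * 3 = 15.
Step 3: result = 15

The answer is 15.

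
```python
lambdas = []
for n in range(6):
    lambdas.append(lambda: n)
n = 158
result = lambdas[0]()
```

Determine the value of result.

Step 1: Lambdas capture the variable n by reference, not by value.
Step 2: After the loop, n is reassigned to 158.
Step 3: lambdas[0]() looks up the current n = 158. result = 158

The answer is 158.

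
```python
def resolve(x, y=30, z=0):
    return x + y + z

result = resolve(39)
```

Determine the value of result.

Step 1: resolve(39) uses defaults y = 30, z = 0.
Step 2: Returns 39 + 30 + 0 = 69.
Step 3: result = 69

The answer is 69.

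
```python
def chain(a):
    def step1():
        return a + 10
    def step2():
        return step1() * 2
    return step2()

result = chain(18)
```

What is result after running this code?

Step 1: chain(18) captures a = 18.
Step 2: step2() calls step1() which returns 18 + 10 = 28.
Step 3: step2() returns 28 * 2 = 56

The answer is 56.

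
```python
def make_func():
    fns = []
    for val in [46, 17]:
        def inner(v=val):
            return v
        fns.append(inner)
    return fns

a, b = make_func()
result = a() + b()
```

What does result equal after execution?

Step 1: Default argument v=val captures val at each iteration.
Step 2: a() returns 46 (captured at first iteration), b() returns 17 (captured at second).
Step 3: result = 46 + 17 = 63

The answer is 63.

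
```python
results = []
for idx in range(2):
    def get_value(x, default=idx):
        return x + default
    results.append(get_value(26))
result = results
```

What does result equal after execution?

Step 1: Default argument default=idx is evaluated at function definition time.
Step 2: Each iteration creates get_value with default = current idx value.
Step 3: get_value(26) returns 26 + default. results = [26, 27]

The answer is [26, 27].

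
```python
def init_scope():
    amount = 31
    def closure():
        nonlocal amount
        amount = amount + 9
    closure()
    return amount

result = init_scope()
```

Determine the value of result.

Step 1: init_scope() sets amount = 31.
Step 2: closure() uses nonlocal to modify amount in init_scope's scope: amount = 31 + 9 = 40.
Step 3: init_scope() returns the modified amount = 40

The answer is 40.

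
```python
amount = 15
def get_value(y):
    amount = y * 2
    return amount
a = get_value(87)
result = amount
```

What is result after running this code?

Step 1: Global amount = 15.
Step 2: get_value(87) creates local amount = 87 * 2 = 174.
Step 3: Global amount unchanged because no global keyword. result = 15

The answer is 15.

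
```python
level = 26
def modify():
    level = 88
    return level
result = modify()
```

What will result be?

Step 1: Global level = 26.
Step 2: modify() creates local level = 88, shadowing the global.
Step 3: Returns local level = 88. result = 88

The answer is 88.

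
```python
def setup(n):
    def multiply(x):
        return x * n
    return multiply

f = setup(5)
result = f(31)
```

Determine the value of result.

Step 1: setup(5) returns multiply closure with n = 5.
Step 2: f(31) computes 31 * 5 = 155.
Step 3: result = 155

The answer is 155.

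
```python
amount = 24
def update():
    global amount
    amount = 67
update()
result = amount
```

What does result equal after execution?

Step 1: amount = 24 globally.
Step 2: update() declares global amount and sets it to 67.
Step 3: After update(), global amount = 67. result = 67

The answer is 67.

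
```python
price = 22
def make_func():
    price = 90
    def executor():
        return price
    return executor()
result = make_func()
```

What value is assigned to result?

Step 1: price = 22 globally, but make_func() defines price = 90 locally.
Step 2: executor() looks up price. Not in local scope, so checks enclosing scope (make_func) and finds price = 90.
Step 3: result = 90

The answer is 90.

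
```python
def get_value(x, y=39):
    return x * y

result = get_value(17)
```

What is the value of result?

Step 1: get_value(17) uses default y = 39.
Step 2: Returns 17 * 39 = 663.
Step 3: result = 663

The answer is 663.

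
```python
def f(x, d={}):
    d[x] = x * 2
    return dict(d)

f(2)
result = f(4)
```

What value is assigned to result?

Step 1: Mutable default dict is shared across calls.
Step 2: First call adds 2: 4. Second call adds 4: 8.
Step 3: result = {2: 4, 4: 8}

The answer is {2: 4, 4: 8}.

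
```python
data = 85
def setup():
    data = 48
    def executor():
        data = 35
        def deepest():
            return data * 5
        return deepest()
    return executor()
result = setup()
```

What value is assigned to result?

Step 1: deepest() looks up data through LEGB: not local, finds data = 35 in enclosing executor().
Step 2: Returns 35 * 5 = 175.
Step 3: result = 175

The answer is 175.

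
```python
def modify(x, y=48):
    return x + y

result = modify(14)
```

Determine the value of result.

Step 1: modify(14) uses default y = 48.
Step 2: Returns 14 + 48 = 62.
Step 3: result = 62

The answer is 62.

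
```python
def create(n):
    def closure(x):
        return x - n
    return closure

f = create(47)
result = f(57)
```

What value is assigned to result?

Step 1: create(47) creates a closure capturing n = 47.
Step 2: f(57) computes 57 - 47 = 10.
Step 3: result = 10

The answer is 10.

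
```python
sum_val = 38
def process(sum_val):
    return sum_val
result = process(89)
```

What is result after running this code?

Step 1: Global sum_val = 38.
Step 2: process(89) takes parameter sum_val = 89, which shadows the global.
Step 3: result = 89

The answer is 89.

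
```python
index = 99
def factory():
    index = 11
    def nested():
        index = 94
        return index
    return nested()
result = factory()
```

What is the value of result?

Step 1: Three scopes define index: global (99), factory (11), nested (94).
Step 2: nested() has its own local index = 94, which shadows both enclosing and global.
Step 3: result = 94 (local wins in LEGB)

The answer is 94.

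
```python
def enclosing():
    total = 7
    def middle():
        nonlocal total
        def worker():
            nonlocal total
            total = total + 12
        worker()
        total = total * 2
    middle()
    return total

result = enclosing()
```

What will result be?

Step 1: total = 7.
Step 2: worker() adds 12: total = 7 + 12 = 19.
Step 3: middle() doubles: total = 19 * 2 = 38.
Step 4: result = 38

The answer is 38.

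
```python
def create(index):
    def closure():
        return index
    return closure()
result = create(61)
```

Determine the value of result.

Step 1: create(61) binds parameter index = 61.
Step 2: closure() looks up index in enclosing scope and finds the parameter index = 61.
Step 3: result = 61

The answer is 61.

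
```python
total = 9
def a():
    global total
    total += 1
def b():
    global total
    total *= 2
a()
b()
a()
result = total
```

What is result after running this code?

Step 1: total = 9.
Step 2: a(): total = 9 + 1 = 10.
Step 3: b(): total = 10 * 2 = 20.
Step 4: a(): total = 20 + 1 = 21

The answer is 21.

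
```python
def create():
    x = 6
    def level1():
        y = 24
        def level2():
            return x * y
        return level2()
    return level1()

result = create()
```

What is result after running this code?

Step 1: x = 6 in create. y = 24 in level1.
Step 2: level2() reads x = 6 and y = 24 from enclosing scopes.
Step 3: result = 6 * 24 = 144

The answer is 144.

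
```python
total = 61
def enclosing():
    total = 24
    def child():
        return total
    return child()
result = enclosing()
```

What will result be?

Step 1: total = 61 globally, but enclosing() defines total = 24 locally.
Step 2: child() looks up total. Not in local scope, so checks enclosing scope (enclosing) and finds total = 24.
Step 3: result = 24

The answer is 24.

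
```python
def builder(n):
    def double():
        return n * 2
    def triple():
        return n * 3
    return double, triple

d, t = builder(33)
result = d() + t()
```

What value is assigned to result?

Step 1: Both closures capture the same n = 33.
Step 2: d() = 33 * 2 = 66, t() = 33 * 3 = 99.
Step 3: result = 66 + 99 = 165

The answer is 165.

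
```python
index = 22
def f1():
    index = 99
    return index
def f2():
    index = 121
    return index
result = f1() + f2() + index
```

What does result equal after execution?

Step 1: Each function shadows global index with its own local.
Step 2: f1() returns 99, f2() returns 121.
Step 3: Global index = 22 is unchanged. result = 99 + 121 + 22 = 242

The answer is 242.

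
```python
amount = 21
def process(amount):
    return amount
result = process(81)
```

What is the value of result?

Step 1: Global amount = 21.
Step 2: process(81) takes parameter amount = 81, which shadows the global.
Step 3: result = 81

The answer is 81.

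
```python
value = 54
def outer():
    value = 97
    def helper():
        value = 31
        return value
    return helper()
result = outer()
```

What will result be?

Step 1: Three scopes define value: global (54), outer (97), helper (31).
Step 2: helper() has its own local value = 31, which shadows both enclosing and global.
Step 3: result = 31 (local wins in LEGB)

The answer is 31.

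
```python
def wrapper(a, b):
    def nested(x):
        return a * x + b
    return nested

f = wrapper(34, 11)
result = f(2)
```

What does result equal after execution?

Step 1: wrapper(34, 11) captures a = 34, b = 11.
Step 2: f(2) computes 34 * 2 + 11 = 79.
Step 3: result = 79

The answer is 79.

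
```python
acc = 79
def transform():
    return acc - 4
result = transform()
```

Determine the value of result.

Step 1: acc = 79 is defined globally.
Step 2: transform() looks up acc from global scope = 79, then computes 79 - 4 = 75.
Step 3: result = 75

The answer is 75.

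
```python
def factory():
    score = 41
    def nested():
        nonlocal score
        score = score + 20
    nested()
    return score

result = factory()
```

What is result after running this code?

Step 1: factory() sets score = 41.
Step 2: nested() uses nonlocal to modify score in factory's scope: score = 41 + 20 = 61.
Step 3: factory() returns the modified score = 61

The answer is 61.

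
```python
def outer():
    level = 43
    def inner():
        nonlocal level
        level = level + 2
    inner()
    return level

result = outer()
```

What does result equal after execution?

Step 1: outer() sets level = 43.
Step 2: inner() uses nonlocal to modify level in outer's scope: level = 43 + 2 = 45.
Step 3: outer() returns the modified level = 45

The answer is 45.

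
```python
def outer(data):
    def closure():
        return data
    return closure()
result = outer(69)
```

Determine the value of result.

Step 1: outer(69) binds parameter data = 69.
Step 2: closure() looks up data in enclosing scope and finds the parameter data = 69.
Step 3: result = 69

The answer is 69.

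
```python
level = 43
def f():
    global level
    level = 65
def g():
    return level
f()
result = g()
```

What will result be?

Step 1: level = 43.
Step 2: f() sets global level = 65.
Step 3: g() reads global level = 65. result = 65

The answer is 65.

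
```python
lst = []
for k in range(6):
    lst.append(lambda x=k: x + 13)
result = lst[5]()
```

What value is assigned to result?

Step 1: Default argument x=k captures k's value at definition time.
Step 2: lst[5] was defined when k = 5, so x defaults to 5.
Step 3: result = 5 + 13 = 18 (default arg fixes the late binding issue)

The answer is 18.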